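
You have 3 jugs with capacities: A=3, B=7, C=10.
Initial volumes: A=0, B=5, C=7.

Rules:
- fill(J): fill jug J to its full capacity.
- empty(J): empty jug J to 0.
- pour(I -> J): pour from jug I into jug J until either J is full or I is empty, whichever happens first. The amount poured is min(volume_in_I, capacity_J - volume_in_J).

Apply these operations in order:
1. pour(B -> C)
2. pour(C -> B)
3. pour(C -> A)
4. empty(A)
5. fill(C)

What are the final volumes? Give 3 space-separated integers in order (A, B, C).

Answer: 0 7 10

Derivation:
Step 1: pour(B -> C) -> (A=0 B=2 C=10)
Step 2: pour(C -> B) -> (A=0 B=7 C=5)
Step 3: pour(C -> A) -> (A=3 B=7 C=2)
Step 4: empty(A) -> (A=0 B=7 C=2)
Step 5: fill(C) -> (A=0 B=7 C=10)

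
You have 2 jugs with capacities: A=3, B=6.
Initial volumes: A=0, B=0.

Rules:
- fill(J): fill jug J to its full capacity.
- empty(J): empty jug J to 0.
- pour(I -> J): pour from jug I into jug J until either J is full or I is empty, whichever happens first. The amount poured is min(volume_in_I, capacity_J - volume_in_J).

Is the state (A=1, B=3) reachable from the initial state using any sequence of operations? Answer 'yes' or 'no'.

Answer: no

Derivation:
BFS explored all 6 reachable states.
Reachable set includes: (0,0), (0,3), (0,6), (3,0), (3,3), (3,6)
Target (A=1, B=3) not in reachable set → no.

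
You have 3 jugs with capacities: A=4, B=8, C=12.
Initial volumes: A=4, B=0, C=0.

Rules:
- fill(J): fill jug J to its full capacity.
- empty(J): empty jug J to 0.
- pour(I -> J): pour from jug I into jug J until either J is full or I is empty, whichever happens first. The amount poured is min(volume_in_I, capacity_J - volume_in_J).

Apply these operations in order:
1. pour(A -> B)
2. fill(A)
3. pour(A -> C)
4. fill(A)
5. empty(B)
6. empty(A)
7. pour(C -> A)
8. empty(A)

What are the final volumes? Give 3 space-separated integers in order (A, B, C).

Answer: 0 0 0

Derivation:
Step 1: pour(A -> B) -> (A=0 B=4 C=0)
Step 2: fill(A) -> (A=4 B=4 C=0)
Step 3: pour(A -> C) -> (A=0 B=4 C=4)
Step 4: fill(A) -> (A=4 B=4 C=4)
Step 5: empty(B) -> (A=4 B=0 C=4)
Step 6: empty(A) -> (A=0 B=0 C=4)
Step 7: pour(C -> A) -> (A=4 B=0 C=0)
Step 8: empty(A) -> (A=0 B=0 C=0)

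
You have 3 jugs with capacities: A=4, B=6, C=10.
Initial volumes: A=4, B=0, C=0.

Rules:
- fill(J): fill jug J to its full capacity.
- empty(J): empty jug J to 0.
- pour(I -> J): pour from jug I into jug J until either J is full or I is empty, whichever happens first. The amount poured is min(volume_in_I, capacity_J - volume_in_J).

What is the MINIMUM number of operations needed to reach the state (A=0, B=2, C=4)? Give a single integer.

Answer: 4

Derivation:
BFS from (A=4, B=0, C=0). One shortest path:
  1. empty(A) -> (A=0 B=0 C=0)
  2. fill(B) -> (A=0 B=6 C=0)
  3. pour(B -> A) -> (A=4 B=2 C=0)
  4. pour(A -> C) -> (A=0 B=2 C=4)
Reached target in 4 moves.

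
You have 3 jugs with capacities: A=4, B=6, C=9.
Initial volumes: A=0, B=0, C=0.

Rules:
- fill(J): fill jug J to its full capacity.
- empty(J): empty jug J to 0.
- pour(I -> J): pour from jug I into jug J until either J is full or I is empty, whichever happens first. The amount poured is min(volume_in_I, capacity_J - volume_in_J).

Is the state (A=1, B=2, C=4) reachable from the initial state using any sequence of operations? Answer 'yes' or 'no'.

BFS explored all 230 reachable states.
Reachable set includes: (0,0,0), (0,0,1), (0,0,2), (0,0,3), (0,0,4), (0,0,5), (0,0,6), (0,0,7), (0,0,8), (0,0,9), (0,1,0), (0,1,1) ...
Target (A=1, B=2, C=4) not in reachable set → no.

Answer: no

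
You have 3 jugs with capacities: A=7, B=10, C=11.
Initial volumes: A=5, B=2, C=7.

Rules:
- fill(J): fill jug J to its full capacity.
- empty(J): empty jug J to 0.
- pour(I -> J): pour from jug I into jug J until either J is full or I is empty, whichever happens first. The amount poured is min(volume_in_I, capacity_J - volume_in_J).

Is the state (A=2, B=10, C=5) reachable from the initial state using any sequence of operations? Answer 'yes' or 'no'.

BFS from (A=5, B=2, C=7):
  1. empty(C) -> (A=5 B=2 C=0)
  2. pour(A -> C) -> (A=0 B=2 C=5)
  3. pour(B -> A) -> (A=2 B=0 C=5)
  4. fill(B) -> (A=2 B=10 C=5)
Target reached → yes.

Answer: yes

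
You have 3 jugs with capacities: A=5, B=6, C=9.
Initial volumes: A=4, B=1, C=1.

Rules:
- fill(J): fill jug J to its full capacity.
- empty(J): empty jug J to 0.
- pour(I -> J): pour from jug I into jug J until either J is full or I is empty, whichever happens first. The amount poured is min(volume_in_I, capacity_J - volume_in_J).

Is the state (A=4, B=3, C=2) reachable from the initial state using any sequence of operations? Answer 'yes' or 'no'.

Answer: no

Derivation:
BFS explored all 261 reachable states.
Reachable set includes: (0,0,0), (0,0,1), (0,0,2), (0,0,3), (0,0,4), (0,0,5), (0,0,6), (0,0,7), (0,0,8), (0,0,9), (0,1,0), (0,1,1) ...
Target (A=4, B=3, C=2) not in reachable set → no.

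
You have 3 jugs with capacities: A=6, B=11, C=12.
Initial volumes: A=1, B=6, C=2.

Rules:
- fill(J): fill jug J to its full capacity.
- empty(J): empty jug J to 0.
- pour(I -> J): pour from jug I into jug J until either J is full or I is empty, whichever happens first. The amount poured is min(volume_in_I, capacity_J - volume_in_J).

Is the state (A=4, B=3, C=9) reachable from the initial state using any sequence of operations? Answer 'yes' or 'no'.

Answer: no

Derivation:
BFS explored all 543 reachable states.
Reachable set includes: (0,0,0), (0,0,1), (0,0,2), (0,0,3), (0,0,4), (0,0,5), (0,0,6), (0,0,7), (0,0,8), (0,0,9), (0,0,10), (0,0,11) ...
Target (A=4, B=3, C=9) not in reachable set → no.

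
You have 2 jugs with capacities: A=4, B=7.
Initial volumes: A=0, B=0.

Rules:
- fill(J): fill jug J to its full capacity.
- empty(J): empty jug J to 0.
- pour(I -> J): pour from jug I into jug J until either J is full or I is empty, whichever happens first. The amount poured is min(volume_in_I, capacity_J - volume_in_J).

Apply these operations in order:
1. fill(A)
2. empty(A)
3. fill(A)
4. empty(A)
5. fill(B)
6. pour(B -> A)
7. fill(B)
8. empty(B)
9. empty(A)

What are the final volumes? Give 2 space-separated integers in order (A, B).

Answer: 0 0

Derivation:
Step 1: fill(A) -> (A=4 B=0)
Step 2: empty(A) -> (A=0 B=0)
Step 3: fill(A) -> (A=4 B=0)
Step 4: empty(A) -> (A=0 B=0)
Step 5: fill(B) -> (A=0 B=7)
Step 6: pour(B -> A) -> (A=4 B=3)
Step 7: fill(B) -> (A=4 B=7)
Step 8: empty(B) -> (A=4 B=0)
Step 9: empty(A) -> (A=0 B=0)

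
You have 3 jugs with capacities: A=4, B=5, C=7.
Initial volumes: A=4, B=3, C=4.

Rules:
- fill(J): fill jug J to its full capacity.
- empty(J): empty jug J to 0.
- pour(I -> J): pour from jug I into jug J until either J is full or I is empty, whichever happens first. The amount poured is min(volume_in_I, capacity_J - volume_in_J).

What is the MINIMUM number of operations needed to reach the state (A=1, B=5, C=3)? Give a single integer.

Answer: 4

Derivation:
BFS from (A=4, B=3, C=4). One shortest path:
  1. pour(A -> C) -> (A=1 B=3 C=7)
  2. empty(C) -> (A=1 B=3 C=0)
  3. pour(B -> C) -> (A=1 B=0 C=3)
  4. fill(B) -> (A=1 B=5 C=3)
Reached target in 4 moves.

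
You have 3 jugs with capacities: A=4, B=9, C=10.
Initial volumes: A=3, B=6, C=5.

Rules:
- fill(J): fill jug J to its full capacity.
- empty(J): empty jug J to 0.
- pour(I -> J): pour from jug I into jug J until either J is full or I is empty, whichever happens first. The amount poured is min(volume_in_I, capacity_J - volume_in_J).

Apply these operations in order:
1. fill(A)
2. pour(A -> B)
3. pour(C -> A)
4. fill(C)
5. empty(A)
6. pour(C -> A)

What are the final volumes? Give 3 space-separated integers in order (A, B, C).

Answer: 4 9 6

Derivation:
Step 1: fill(A) -> (A=4 B=6 C=5)
Step 2: pour(A -> B) -> (A=1 B=9 C=5)
Step 3: pour(C -> A) -> (A=4 B=9 C=2)
Step 4: fill(C) -> (A=4 B=9 C=10)
Step 5: empty(A) -> (A=0 B=9 C=10)
Step 6: pour(C -> A) -> (A=4 B=9 C=6)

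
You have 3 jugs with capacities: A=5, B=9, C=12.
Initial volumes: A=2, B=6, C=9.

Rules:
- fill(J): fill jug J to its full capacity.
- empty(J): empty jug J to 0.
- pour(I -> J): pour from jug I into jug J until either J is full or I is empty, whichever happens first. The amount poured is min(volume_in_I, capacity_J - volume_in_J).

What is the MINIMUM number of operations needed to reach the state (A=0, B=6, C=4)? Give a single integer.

BFS from (A=2, B=6, C=9). One shortest path:
  1. empty(A) -> (A=0 B=6 C=9)
  2. pour(C -> A) -> (A=5 B=6 C=4)
  3. empty(A) -> (A=0 B=6 C=4)
Reached target in 3 moves.

Answer: 3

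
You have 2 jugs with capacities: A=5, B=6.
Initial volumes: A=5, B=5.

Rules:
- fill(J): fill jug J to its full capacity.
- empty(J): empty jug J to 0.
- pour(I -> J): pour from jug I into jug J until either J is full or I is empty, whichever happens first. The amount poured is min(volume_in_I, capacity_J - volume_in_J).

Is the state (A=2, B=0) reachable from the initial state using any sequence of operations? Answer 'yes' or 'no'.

Answer: yes

Derivation:
BFS from (A=5, B=5):
  1. empty(A) -> (A=0 B=5)
  2. fill(B) -> (A=0 B=6)
  3. pour(B -> A) -> (A=5 B=1)
  4. empty(A) -> (A=0 B=1)
  5. pour(B -> A) -> (A=1 B=0)
  6. fill(B) -> (A=1 B=6)
  7. pour(B -> A) -> (A=5 B=2)
  8. empty(A) -> (A=0 B=2)
  9. pour(B -> A) -> (A=2 B=0)
Target reached → yes.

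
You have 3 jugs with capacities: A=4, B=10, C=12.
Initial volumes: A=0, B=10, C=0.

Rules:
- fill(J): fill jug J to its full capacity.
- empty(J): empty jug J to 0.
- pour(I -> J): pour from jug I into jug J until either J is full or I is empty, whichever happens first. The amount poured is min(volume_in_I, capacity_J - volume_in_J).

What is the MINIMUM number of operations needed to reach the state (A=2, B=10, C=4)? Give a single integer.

Answer: 6

Derivation:
BFS from (A=0, B=10, C=0). One shortest path:
  1. pour(B -> A) -> (A=4 B=6 C=0)
  2. empty(A) -> (A=0 B=6 C=0)
  3. pour(B -> A) -> (A=4 B=2 C=0)
  4. pour(A -> C) -> (A=0 B=2 C=4)
  5. pour(B -> A) -> (A=2 B=0 C=4)
  6. fill(B) -> (A=2 B=10 C=4)
Reached target in 6 moves.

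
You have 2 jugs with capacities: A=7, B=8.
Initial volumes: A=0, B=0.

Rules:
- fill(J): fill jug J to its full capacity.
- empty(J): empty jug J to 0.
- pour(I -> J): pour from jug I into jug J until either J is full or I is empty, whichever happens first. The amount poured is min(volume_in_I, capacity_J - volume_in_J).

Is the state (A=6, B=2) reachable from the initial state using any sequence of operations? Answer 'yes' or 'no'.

BFS explored all 30 reachable states.
Reachable set includes: (0,0), (0,1), (0,2), (0,3), (0,4), (0,5), (0,6), (0,7), (0,8), (1,0), (1,8), (2,0) ...
Target (A=6, B=2) not in reachable set → no.

Answer: no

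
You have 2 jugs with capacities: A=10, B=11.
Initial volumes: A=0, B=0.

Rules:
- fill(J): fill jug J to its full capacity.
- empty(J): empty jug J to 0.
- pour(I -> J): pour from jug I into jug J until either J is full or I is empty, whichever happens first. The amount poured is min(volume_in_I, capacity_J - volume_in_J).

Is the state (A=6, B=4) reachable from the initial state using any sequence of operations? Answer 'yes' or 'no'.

BFS explored all 42 reachable states.
Reachable set includes: (0,0), (0,1), (0,2), (0,3), (0,4), (0,5), (0,6), (0,7), (0,8), (0,9), (0,10), (0,11) ...
Target (A=6, B=4) not in reachable set → no.

Answer: no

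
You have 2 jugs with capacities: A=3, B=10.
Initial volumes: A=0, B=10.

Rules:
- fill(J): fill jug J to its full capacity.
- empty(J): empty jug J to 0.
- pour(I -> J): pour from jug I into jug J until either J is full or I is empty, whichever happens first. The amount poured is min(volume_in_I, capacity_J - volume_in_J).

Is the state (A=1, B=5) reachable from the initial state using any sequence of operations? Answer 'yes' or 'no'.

BFS explored all 26 reachable states.
Reachable set includes: (0,0), (0,1), (0,2), (0,3), (0,4), (0,5), (0,6), (0,7), (0,8), (0,9), (0,10), (1,0) ...
Target (A=1, B=5) not in reachable set → no.

Answer: no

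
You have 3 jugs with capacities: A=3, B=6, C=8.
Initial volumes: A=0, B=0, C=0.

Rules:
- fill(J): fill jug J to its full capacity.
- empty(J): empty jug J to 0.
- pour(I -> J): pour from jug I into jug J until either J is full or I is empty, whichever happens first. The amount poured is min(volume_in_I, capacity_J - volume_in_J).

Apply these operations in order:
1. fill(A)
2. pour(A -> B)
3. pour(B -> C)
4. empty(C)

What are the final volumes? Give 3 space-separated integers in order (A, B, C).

Step 1: fill(A) -> (A=3 B=0 C=0)
Step 2: pour(A -> B) -> (A=0 B=3 C=0)
Step 3: pour(B -> C) -> (A=0 B=0 C=3)
Step 4: empty(C) -> (A=0 B=0 C=0)

Answer: 0 0 0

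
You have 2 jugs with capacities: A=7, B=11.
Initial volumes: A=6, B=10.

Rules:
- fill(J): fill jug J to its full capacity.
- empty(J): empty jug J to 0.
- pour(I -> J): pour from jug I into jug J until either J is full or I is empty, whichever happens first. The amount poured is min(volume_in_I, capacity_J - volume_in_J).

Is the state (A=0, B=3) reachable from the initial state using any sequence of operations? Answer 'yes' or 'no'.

BFS from (A=6, B=10):
  1. empty(A) -> (A=0 B=10)
  2. pour(B -> A) -> (A=7 B=3)
  3. empty(A) -> (A=0 B=3)
Target reached → yes.

Answer: yes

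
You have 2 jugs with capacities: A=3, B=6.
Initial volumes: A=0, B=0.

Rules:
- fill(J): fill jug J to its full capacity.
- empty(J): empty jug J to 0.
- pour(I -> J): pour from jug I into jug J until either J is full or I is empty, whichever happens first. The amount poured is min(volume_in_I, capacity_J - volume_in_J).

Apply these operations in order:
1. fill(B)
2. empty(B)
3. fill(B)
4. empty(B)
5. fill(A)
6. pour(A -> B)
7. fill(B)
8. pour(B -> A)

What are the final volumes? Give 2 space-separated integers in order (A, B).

Answer: 3 3

Derivation:
Step 1: fill(B) -> (A=0 B=6)
Step 2: empty(B) -> (A=0 B=0)
Step 3: fill(B) -> (A=0 B=6)
Step 4: empty(B) -> (A=0 B=0)
Step 5: fill(A) -> (A=3 B=0)
Step 6: pour(A -> B) -> (A=0 B=3)
Step 7: fill(B) -> (A=0 B=6)
Step 8: pour(B -> A) -> (A=3 B=3)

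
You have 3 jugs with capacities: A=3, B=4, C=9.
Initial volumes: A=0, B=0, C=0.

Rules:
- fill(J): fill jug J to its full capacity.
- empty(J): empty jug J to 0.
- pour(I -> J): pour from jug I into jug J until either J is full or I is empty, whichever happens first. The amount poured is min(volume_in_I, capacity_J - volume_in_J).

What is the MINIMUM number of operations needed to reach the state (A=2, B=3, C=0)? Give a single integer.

Answer: 6

Derivation:
BFS from (A=0, B=0, C=0). One shortest path:
  1. fill(C) -> (A=0 B=0 C=9)
  2. pour(C -> A) -> (A=3 B=0 C=6)
  3. pour(C -> B) -> (A=3 B=4 C=2)
  4. empty(B) -> (A=3 B=0 C=2)
  5. pour(A -> B) -> (A=0 B=3 C=2)
  6. pour(C -> A) -> (A=2 B=3 C=0)
Reached target in 6 moves.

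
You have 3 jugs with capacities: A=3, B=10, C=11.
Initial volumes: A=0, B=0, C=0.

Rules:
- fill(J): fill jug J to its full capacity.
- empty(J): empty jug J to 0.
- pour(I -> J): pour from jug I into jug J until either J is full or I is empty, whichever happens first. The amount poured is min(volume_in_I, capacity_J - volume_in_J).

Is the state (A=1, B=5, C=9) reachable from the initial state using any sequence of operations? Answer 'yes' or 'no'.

BFS explored all 348 reachable states.
Reachable set includes: (0,0,0), (0,0,1), (0,0,2), (0,0,3), (0,0,4), (0,0,5), (0,0,6), (0,0,7), (0,0,8), (0,0,9), (0,0,10), (0,0,11) ...
Target (A=1, B=5, C=9) not in reachable set → no.

Answer: no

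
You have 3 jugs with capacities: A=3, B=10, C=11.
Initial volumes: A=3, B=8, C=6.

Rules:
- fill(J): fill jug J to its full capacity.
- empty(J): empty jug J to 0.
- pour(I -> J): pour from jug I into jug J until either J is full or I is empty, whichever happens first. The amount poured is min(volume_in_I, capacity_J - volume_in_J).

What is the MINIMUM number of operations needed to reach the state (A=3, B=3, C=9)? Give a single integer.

Answer: 5

Derivation:
BFS from (A=3, B=8, C=6). One shortest path:
  1. empty(B) -> (A=3 B=0 C=6)
  2. pour(A -> B) -> (A=0 B=3 C=6)
  3. fill(A) -> (A=3 B=3 C=6)
  4. pour(A -> C) -> (A=0 B=3 C=9)
  5. fill(A) -> (A=3 B=3 C=9)
Reached target in 5 moves.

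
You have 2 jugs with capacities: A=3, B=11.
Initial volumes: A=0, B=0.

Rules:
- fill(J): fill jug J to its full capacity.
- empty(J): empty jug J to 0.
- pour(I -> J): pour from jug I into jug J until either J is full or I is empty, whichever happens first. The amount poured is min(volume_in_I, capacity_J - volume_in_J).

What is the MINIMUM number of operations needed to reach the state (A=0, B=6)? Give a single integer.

BFS from (A=0, B=0). One shortest path:
  1. fill(A) -> (A=3 B=0)
  2. pour(A -> B) -> (A=0 B=3)
  3. fill(A) -> (A=3 B=3)
  4. pour(A -> B) -> (A=0 B=6)
Reached target in 4 moves.

Answer: 4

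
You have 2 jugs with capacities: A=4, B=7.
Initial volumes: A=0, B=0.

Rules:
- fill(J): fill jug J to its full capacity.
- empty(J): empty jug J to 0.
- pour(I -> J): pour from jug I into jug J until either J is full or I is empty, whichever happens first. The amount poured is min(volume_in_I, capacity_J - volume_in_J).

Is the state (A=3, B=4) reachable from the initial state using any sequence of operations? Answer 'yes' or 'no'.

BFS explored all 22 reachable states.
Reachable set includes: (0,0), (0,1), (0,2), (0,3), (0,4), (0,5), (0,6), (0,7), (1,0), (1,7), (2,0), (2,7) ...
Target (A=3, B=4) not in reachable set → no.

Answer: no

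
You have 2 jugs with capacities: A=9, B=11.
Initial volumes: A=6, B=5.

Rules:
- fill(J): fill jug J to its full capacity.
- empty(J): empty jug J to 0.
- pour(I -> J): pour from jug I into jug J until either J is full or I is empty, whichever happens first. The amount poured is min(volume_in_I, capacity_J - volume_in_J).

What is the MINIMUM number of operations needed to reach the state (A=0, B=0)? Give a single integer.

BFS from (A=6, B=5). One shortest path:
  1. empty(A) -> (A=0 B=5)
  2. empty(B) -> (A=0 B=0)
Reached target in 2 moves.

Answer: 2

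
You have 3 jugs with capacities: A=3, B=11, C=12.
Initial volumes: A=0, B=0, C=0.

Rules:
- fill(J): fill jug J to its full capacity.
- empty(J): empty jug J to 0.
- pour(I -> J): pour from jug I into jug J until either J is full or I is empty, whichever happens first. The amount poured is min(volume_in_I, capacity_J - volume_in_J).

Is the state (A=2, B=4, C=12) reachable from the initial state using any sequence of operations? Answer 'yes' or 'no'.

Answer: yes

Derivation:
BFS from (A=0, B=0, C=0):
  1. fill(C) -> (A=0 B=0 C=12)
  2. pour(C -> B) -> (A=0 B=11 C=1)
  3. pour(C -> A) -> (A=1 B=11 C=0)
  4. pour(B -> C) -> (A=1 B=0 C=11)
  5. pour(A -> B) -> (A=0 B=1 C=11)
  6. fill(A) -> (A=3 B=1 C=11)
  7. pour(A -> B) -> (A=0 B=4 C=11)
  8. fill(A) -> (A=3 B=4 C=11)
  9. pour(A -> C) -> (A=2 B=4 C=12)
Target reached → yes.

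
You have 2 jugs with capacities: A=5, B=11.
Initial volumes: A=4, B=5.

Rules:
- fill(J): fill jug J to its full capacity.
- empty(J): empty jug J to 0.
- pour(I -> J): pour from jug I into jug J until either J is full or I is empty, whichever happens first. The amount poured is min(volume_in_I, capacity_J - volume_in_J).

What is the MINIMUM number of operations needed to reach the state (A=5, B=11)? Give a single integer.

Answer: 2

Derivation:
BFS from (A=4, B=5). One shortest path:
  1. fill(A) -> (A=5 B=5)
  2. fill(B) -> (A=5 B=11)
Reached target in 2 moves.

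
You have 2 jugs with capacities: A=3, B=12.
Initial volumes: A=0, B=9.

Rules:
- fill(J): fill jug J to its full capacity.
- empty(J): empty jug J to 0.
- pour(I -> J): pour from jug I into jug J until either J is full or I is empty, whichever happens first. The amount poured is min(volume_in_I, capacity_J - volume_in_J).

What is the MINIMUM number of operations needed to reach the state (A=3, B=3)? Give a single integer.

BFS from (A=0, B=9). One shortest path:
  1. pour(B -> A) -> (A=3 B=6)
  2. empty(A) -> (A=0 B=6)
  3. pour(B -> A) -> (A=3 B=3)
Reached target in 3 moves.

Answer: 3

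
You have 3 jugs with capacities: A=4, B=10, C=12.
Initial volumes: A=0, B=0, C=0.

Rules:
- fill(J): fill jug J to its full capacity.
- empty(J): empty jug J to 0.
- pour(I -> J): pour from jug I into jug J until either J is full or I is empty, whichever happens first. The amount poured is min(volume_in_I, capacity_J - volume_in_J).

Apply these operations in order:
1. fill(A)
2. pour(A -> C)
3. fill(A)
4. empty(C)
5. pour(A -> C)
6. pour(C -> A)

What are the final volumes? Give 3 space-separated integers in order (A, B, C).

Answer: 4 0 0

Derivation:
Step 1: fill(A) -> (A=4 B=0 C=0)
Step 2: pour(A -> C) -> (A=0 B=0 C=4)
Step 3: fill(A) -> (A=4 B=0 C=4)
Step 4: empty(C) -> (A=4 B=0 C=0)
Step 5: pour(A -> C) -> (A=0 B=0 C=4)
Step 6: pour(C -> A) -> (A=4 B=0 C=0)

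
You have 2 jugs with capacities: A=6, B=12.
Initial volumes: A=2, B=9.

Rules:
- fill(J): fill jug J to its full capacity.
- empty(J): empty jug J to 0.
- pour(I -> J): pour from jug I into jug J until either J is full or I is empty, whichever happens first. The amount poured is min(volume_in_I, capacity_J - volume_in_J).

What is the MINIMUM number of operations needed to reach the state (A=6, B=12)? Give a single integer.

Answer: 2

Derivation:
BFS from (A=2, B=9). One shortest path:
  1. fill(A) -> (A=6 B=9)
  2. fill(B) -> (A=6 B=12)
Reached target in 2 moves.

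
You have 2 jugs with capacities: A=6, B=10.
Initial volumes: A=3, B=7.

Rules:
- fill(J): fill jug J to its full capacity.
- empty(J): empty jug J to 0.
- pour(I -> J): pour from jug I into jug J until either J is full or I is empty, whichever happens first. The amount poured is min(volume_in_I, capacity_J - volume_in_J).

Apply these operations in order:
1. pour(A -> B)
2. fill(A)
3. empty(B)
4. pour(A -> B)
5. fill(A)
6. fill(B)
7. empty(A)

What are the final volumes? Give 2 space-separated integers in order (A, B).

Answer: 0 10

Derivation:
Step 1: pour(A -> B) -> (A=0 B=10)
Step 2: fill(A) -> (A=6 B=10)
Step 3: empty(B) -> (A=6 B=0)
Step 4: pour(A -> B) -> (A=0 B=6)
Step 5: fill(A) -> (A=6 B=6)
Step 6: fill(B) -> (A=6 B=10)
Step 7: empty(A) -> (A=0 B=10)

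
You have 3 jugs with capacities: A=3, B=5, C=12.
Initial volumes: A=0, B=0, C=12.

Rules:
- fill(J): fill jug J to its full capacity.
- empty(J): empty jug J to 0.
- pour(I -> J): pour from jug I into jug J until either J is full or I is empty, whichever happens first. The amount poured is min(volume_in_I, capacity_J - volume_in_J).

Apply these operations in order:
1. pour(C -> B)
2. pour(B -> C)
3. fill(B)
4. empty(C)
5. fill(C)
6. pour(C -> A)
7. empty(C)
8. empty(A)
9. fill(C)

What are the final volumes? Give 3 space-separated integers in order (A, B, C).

Answer: 0 5 12

Derivation:
Step 1: pour(C -> B) -> (A=0 B=5 C=7)
Step 2: pour(B -> C) -> (A=0 B=0 C=12)
Step 3: fill(B) -> (A=0 B=5 C=12)
Step 4: empty(C) -> (A=0 B=5 C=0)
Step 5: fill(C) -> (A=0 B=5 C=12)
Step 6: pour(C -> A) -> (A=3 B=5 C=9)
Step 7: empty(C) -> (A=3 B=5 C=0)
Step 8: empty(A) -> (A=0 B=5 C=0)
Step 9: fill(C) -> (A=0 B=5 C=12)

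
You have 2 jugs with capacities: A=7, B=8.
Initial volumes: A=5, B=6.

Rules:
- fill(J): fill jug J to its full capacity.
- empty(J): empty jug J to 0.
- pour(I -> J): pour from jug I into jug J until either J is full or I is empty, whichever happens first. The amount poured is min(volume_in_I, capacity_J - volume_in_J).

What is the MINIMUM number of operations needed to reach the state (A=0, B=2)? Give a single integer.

Answer: 7

Derivation:
BFS from (A=5, B=6). One shortest path:
  1. pour(A -> B) -> (A=3 B=8)
  2. empty(B) -> (A=3 B=0)
  3. pour(A -> B) -> (A=0 B=3)
  4. fill(A) -> (A=7 B=3)
  5. pour(A -> B) -> (A=2 B=8)
  6. empty(B) -> (A=2 B=0)
  7. pour(A -> B) -> (A=0 B=2)
Reached target in 7 moves.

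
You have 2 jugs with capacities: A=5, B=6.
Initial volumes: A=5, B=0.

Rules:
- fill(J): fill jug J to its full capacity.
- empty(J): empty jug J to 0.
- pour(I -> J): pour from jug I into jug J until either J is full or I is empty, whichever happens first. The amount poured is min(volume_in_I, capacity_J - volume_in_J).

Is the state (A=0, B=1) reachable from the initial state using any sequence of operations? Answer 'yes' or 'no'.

Answer: yes

Derivation:
BFS from (A=5, B=0):
  1. empty(A) -> (A=0 B=0)
  2. fill(B) -> (A=0 B=6)
  3. pour(B -> A) -> (A=5 B=1)
  4. empty(A) -> (A=0 B=1)
Target reached → yes.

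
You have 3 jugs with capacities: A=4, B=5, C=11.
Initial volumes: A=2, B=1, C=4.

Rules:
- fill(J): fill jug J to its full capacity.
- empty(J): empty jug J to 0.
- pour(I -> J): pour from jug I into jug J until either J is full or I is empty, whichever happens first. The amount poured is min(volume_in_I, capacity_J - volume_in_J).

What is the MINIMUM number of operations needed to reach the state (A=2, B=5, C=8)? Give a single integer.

BFS from (A=2, B=1, C=4). One shortest path:
  1. fill(B) -> (A=2 B=5 C=4)
  2. pour(B -> A) -> (A=4 B=3 C=4)
  3. pour(A -> C) -> (A=0 B=3 C=8)
  4. fill(A) -> (A=4 B=3 C=8)
  5. pour(A -> B) -> (A=2 B=5 C=8)
Reached target in 5 moves.

Answer: 5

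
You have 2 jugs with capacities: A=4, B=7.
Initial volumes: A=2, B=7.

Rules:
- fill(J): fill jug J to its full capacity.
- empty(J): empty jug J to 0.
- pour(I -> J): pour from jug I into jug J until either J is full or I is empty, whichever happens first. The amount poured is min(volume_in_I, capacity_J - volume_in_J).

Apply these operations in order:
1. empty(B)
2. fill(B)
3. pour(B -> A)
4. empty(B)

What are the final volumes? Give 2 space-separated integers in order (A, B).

Step 1: empty(B) -> (A=2 B=0)
Step 2: fill(B) -> (A=2 B=7)
Step 3: pour(B -> A) -> (A=4 B=5)
Step 4: empty(B) -> (A=4 B=0)

Answer: 4 0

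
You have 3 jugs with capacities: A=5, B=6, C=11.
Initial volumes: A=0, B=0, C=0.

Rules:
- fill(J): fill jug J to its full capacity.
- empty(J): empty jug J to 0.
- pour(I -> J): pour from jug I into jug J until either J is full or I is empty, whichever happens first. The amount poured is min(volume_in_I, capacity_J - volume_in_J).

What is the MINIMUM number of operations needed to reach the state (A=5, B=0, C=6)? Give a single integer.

Answer: 2

Derivation:
BFS from (A=0, B=0, C=0). One shortest path:
  1. fill(C) -> (A=0 B=0 C=11)
  2. pour(C -> A) -> (A=5 B=0 C=6)
Reached target in 2 moves.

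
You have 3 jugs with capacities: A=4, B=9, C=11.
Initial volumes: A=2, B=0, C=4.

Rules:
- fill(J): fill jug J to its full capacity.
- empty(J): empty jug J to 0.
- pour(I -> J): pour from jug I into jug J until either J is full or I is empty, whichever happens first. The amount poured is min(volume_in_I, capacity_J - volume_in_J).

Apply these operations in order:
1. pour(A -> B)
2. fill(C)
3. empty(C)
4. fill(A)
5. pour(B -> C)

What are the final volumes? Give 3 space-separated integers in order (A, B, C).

Step 1: pour(A -> B) -> (A=0 B=2 C=4)
Step 2: fill(C) -> (A=0 B=2 C=11)
Step 3: empty(C) -> (A=0 B=2 C=0)
Step 4: fill(A) -> (A=4 B=2 C=0)
Step 5: pour(B -> C) -> (A=4 B=0 C=2)

Answer: 4 0 2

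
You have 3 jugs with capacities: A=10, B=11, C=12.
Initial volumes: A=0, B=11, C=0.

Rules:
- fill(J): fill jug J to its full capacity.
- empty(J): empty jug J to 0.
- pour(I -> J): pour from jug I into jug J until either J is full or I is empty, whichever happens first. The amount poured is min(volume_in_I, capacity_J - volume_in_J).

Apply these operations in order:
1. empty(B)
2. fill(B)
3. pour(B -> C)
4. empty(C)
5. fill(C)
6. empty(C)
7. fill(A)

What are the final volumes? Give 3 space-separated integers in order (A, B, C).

Answer: 10 0 0

Derivation:
Step 1: empty(B) -> (A=0 B=0 C=0)
Step 2: fill(B) -> (A=0 B=11 C=0)
Step 3: pour(B -> C) -> (A=0 B=0 C=11)
Step 4: empty(C) -> (A=0 B=0 C=0)
Step 5: fill(C) -> (A=0 B=0 C=12)
Step 6: empty(C) -> (A=0 B=0 C=0)
Step 7: fill(A) -> (A=10 B=0 C=0)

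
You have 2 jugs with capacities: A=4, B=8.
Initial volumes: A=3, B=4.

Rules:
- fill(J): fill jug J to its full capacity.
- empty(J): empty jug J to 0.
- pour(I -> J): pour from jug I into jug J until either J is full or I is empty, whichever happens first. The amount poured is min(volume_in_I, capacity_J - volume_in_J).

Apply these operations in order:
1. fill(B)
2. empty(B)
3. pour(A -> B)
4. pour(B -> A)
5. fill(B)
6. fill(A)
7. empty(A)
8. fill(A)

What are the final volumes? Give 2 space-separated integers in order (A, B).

Answer: 4 8

Derivation:
Step 1: fill(B) -> (A=3 B=8)
Step 2: empty(B) -> (A=3 B=0)
Step 3: pour(A -> B) -> (A=0 B=3)
Step 4: pour(B -> A) -> (A=3 B=0)
Step 5: fill(B) -> (A=3 B=8)
Step 6: fill(A) -> (A=4 B=8)
Step 7: empty(A) -> (A=0 B=8)
Step 8: fill(A) -> (A=4 B=8)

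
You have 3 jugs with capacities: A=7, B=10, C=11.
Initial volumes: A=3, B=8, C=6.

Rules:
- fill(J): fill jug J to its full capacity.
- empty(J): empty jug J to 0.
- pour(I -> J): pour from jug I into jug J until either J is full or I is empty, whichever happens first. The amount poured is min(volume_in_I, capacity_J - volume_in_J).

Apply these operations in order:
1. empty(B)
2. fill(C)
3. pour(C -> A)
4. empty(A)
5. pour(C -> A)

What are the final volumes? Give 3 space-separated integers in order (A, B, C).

Answer: 7 0 0

Derivation:
Step 1: empty(B) -> (A=3 B=0 C=6)
Step 2: fill(C) -> (A=3 B=0 C=11)
Step 3: pour(C -> A) -> (A=7 B=0 C=7)
Step 4: empty(A) -> (A=0 B=0 C=7)
Step 5: pour(C -> A) -> (A=7 B=0 C=0)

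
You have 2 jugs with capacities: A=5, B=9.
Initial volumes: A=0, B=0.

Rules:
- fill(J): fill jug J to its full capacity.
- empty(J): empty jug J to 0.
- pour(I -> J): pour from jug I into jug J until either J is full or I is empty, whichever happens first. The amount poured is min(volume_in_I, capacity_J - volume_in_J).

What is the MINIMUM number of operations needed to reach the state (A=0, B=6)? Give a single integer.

Answer: 8

Derivation:
BFS from (A=0, B=0). One shortest path:
  1. fill(A) -> (A=5 B=0)
  2. pour(A -> B) -> (A=0 B=5)
  3. fill(A) -> (A=5 B=5)
  4. pour(A -> B) -> (A=1 B=9)
  5. empty(B) -> (A=1 B=0)
  6. pour(A -> B) -> (A=0 B=1)
  7. fill(A) -> (A=5 B=1)
  8. pour(A -> B) -> (A=0 B=6)
Reached target in 8 moves.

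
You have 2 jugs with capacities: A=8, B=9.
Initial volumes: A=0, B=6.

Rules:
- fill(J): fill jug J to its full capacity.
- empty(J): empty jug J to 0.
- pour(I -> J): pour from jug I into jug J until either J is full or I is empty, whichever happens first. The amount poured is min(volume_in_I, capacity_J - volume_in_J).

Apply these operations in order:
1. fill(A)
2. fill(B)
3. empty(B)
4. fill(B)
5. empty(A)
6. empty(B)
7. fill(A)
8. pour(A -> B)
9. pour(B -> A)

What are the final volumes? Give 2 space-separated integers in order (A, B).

Step 1: fill(A) -> (A=8 B=6)
Step 2: fill(B) -> (A=8 B=9)
Step 3: empty(B) -> (A=8 B=0)
Step 4: fill(B) -> (A=8 B=9)
Step 5: empty(A) -> (A=0 B=9)
Step 6: empty(B) -> (A=0 B=0)
Step 7: fill(A) -> (A=8 B=0)
Step 8: pour(A -> B) -> (A=0 B=8)
Step 9: pour(B -> A) -> (A=8 B=0)

Answer: 8 0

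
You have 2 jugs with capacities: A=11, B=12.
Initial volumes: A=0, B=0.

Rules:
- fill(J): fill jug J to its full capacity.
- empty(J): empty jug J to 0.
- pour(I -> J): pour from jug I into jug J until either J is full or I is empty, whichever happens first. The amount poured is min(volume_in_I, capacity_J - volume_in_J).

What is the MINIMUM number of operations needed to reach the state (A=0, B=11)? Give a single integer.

BFS from (A=0, B=0). One shortest path:
  1. fill(A) -> (A=11 B=0)
  2. pour(A -> B) -> (A=0 B=11)
Reached target in 2 moves.

Answer: 2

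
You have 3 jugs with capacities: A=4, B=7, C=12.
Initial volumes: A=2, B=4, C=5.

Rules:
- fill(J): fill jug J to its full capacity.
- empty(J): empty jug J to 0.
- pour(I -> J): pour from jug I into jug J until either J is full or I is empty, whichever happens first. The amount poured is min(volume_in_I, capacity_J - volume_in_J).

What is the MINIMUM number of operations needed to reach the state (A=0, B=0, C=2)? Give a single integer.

BFS from (A=2, B=4, C=5). One shortest path:
  1. empty(A) -> (A=0 B=4 C=5)
  2. pour(C -> B) -> (A=0 B=7 C=2)
  3. empty(B) -> (A=0 B=0 C=2)
Reached target in 3 moves.

Answer: 3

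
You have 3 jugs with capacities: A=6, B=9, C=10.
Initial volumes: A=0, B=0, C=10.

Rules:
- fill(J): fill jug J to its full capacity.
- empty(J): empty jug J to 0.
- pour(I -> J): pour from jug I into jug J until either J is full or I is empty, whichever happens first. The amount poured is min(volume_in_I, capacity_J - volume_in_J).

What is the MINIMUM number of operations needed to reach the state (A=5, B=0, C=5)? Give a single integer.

BFS from (A=0, B=0, C=10). One shortest path:
  1. pour(C -> B) -> (A=0 B=9 C=1)
  2. pour(C -> A) -> (A=1 B=9 C=0)
  3. pour(B -> C) -> (A=1 B=0 C=9)
  4. fill(B) -> (A=1 B=9 C=9)
  5. pour(B -> A) -> (A=6 B=4 C=9)
  6. pour(A -> C) -> (A=5 B=4 C=10)
  7. pour(C -> B) -> (A=5 B=9 C=5)
  8. empty(B) -> (A=5 B=0 C=5)
Reached target in 8 moves.

Answer: 8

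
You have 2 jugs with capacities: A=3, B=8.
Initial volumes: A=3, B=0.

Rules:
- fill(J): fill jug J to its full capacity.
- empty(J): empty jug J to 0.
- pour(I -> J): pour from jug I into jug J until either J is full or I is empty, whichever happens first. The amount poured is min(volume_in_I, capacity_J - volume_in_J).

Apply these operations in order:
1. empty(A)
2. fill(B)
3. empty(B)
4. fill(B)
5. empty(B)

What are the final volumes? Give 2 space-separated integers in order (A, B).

Answer: 0 0

Derivation:
Step 1: empty(A) -> (A=0 B=0)
Step 2: fill(B) -> (A=0 B=8)
Step 3: empty(B) -> (A=0 B=0)
Step 4: fill(B) -> (A=0 B=8)
Step 5: empty(B) -> (A=0 B=0)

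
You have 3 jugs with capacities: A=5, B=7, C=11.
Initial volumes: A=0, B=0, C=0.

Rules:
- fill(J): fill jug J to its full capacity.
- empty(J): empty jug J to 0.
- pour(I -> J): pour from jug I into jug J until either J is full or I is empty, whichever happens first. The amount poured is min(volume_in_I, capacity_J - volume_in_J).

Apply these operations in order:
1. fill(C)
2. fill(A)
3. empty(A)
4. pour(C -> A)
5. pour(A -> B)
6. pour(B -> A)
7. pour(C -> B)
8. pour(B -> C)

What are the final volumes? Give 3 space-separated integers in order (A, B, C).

Answer: 5 0 6

Derivation:
Step 1: fill(C) -> (A=0 B=0 C=11)
Step 2: fill(A) -> (A=5 B=0 C=11)
Step 3: empty(A) -> (A=0 B=0 C=11)
Step 4: pour(C -> A) -> (A=5 B=0 C=6)
Step 5: pour(A -> B) -> (A=0 B=5 C=6)
Step 6: pour(B -> A) -> (A=5 B=0 C=6)
Step 7: pour(C -> B) -> (A=5 B=6 C=0)
Step 8: pour(B -> C) -> (A=5 B=0 C=6)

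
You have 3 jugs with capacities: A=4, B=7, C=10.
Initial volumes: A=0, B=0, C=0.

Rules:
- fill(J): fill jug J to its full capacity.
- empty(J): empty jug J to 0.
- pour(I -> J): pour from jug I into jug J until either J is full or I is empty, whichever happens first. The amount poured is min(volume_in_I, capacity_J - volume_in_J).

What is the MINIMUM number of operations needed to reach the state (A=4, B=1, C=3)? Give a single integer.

BFS from (A=0, B=0, C=0). One shortest path:
  1. fill(A) -> (A=4 B=0 C=0)
  2. pour(A -> B) -> (A=0 B=4 C=0)
  3. fill(A) -> (A=4 B=4 C=0)
  4. pour(A -> B) -> (A=1 B=7 C=0)
  5. pour(B -> C) -> (A=1 B=0 C=7)
  6. pour(A -> B) -> (A=0 B=1 C=7)
  7. pour(C -> A) -> (A=4 B=1 C=3)
Reached target in 7 moves.

Answer: 7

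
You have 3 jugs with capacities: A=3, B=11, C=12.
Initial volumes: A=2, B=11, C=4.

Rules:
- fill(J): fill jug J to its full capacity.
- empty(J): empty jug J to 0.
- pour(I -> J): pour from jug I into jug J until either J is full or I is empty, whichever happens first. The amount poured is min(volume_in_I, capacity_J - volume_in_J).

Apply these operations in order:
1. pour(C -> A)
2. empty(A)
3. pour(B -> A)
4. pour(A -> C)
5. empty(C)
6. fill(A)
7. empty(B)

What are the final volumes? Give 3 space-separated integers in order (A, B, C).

Answer: 3 0 0

Derivation:
Step 1: pour(C -> A) -> (A=3 B=11 C=3)
Step 2: empty(A) -> (A=0 B=11 C=3)
Step 3: pour(B -> A) -> (A=3 B=8 C=3)
Step 4: pour(A -> C) -> (A=0 B=8 C=6)
Step 5: empty(C) -> (A=0 B=8 C=0)
Step 6: fill(A) -> (A=3 B=8 C=0)
Step 7: empty(B) -> (A=3 B=0 C=0)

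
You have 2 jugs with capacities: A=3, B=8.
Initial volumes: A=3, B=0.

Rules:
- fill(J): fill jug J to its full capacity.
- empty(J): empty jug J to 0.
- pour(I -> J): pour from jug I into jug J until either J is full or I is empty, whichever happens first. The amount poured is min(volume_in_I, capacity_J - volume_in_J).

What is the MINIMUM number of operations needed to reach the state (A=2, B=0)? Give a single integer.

BFS from (A=3, B=0). One shortest path:
  1. empty(A) -> (A=0 B=0)
  2. fill(B) -> (A=0 B=8)
  3. pour(B -> A) -> (A=3 B=5)
  4. empty(A) -> (A=0 B=5)
  5. pour(B -> A) -> (A=3 B=2)
  6. empty(A) -> (A=0 B=2)
  7. pour(B -> A) -> (A=2 B=0)
Reached target in 7 moves.

Answer: 7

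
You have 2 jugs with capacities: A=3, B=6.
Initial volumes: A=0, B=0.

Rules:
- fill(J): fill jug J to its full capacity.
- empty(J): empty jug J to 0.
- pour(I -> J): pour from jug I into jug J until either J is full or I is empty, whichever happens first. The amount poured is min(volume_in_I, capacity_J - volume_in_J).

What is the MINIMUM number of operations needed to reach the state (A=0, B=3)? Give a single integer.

Answer: 2

Derivation:
BFS from (A=0, B=0). One shortest path:
  1. fill(A) -> (A=3 B=0)
  2. pour(A -> B) -> (A=0 B=3)
Reached target in 2 moves.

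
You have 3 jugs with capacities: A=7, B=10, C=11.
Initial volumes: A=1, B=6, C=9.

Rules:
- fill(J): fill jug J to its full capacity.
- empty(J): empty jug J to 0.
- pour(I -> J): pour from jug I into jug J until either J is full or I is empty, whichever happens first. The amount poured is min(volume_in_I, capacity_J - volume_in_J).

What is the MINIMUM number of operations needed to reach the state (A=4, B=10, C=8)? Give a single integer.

BFS from (A=1, B=6, C=9). One shortest path:
  1. empty(A) -> (A=0 B=6 C=9)
  2. pour(B -> A) -> (A=6 B=0 C=9)
  3. pour(C -> A) -> (A=7 B=0 C=8)
  4. pour(A -> B) -> (A=0 B=7 C=8)
  5. fill(A) -> (A=7 B=7 C=8)
  6. pour(A -> B) -> (A=4 B=10 C=8)
Reached target in 6 moves.

Answer: 6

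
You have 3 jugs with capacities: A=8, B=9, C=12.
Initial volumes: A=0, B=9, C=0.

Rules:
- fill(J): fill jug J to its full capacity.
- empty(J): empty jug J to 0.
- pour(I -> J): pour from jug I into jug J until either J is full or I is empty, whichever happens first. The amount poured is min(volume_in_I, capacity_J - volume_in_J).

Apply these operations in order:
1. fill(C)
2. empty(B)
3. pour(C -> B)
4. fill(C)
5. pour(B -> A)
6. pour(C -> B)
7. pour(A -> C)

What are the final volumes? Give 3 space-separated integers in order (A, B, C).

Step 1: fill(C) -> (A=0 B=9 C=12)
Step 2: empty(B) -> (A=0 B=0 C=12)
Step 3: pour(C -> B) -> (A=0 B=9 C=3)
Step 4: fill(C) -> (A=0 B=9 C=12)
Step 5: pour(B -> A) -> (A=8 B=1 C=12)
Step 6: pour(C -> B) -> (A=8 B=9 C=4)
Step 7: pour(A -> C) -> (A=0 B=9 C=12)

Answer: 0 9 12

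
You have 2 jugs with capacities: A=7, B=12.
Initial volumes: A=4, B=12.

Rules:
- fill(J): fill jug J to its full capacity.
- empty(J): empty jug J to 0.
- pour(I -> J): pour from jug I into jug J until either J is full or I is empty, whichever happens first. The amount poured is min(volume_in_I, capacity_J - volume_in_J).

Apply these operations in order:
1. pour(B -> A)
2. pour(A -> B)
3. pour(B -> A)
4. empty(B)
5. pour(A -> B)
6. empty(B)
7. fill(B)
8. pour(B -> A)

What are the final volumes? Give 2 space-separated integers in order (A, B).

Step 1: pour(B -> A) -> (A=7 B=9)
Step 2: pour(A -> B) -> (A=4 B=12)
Step 3: pour(B -> A) -> (A=7 B=9)
Step 4: empty(B) -> (A=7 B=0)
Step 5: pour(A -> B) -> (A=0 B=7)
Step 6: empty(B) -> (A=0 B=0)
Step 7: fill(B) -> (A=0 B=12)
Step 8: pour(B -> A) -> (A=7 B=5)

Answer: 7 5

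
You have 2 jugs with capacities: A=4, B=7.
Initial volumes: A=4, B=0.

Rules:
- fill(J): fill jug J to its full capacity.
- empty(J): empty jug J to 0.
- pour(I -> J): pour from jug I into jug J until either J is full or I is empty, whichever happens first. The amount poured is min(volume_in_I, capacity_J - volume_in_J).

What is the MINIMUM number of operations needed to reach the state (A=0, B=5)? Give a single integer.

Answer: 7

Derivation:
BFS from (A=4, B=0). One shortest path:
  1. pour(A -> B) -> (A=0 B=4)
  2. fill(A) -> (A=4 B=4)
  3. pour(A -> B) -> (A=1 B=7)
  4. empty(B) -> (A=1 B=0)
  5. pour(A -> B) -> (A=0 B=1)
  6. fill(A) -> (A=4 B=1)
  7. pour(A -> B) -> (A=0 B=5)
Reached target in 7 moves.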